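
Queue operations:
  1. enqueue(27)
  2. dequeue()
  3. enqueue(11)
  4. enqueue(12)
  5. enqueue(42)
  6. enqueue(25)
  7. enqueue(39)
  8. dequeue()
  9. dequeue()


enqueue(27) -> [27]
dequeue()->27, []
enqueue(11) -> [11]
enqueue(12) -> [11, 12]
enqueue(42) -> [11, 12, 42]
enqueue(25) -> [11, 12, 42, 25]
enqueue(39) -> [11, 12, 42, 25, 39]
dequeue()->11, [12, 42, 25, 39]
dequeue()->12, [42, 25, 39]

Final queue: [42, 25, 39]


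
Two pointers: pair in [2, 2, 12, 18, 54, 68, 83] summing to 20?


lo=0(2)+hi=6(83)=85
lo=0(2)+hi=5(68)=70
lo=0(2)+hi=4(54)=56
lo=0(2)+hi=3(18)=20

Yes: 2+18=20


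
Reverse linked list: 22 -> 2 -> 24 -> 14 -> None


Step 1: curr=22, set curr.next=prev(None) | reversed so far: 22
Step 2: curr=2, set curr.next=prev(22) | reversed so far: 2 -> 22
Step 3: curr=24, set curr.next=prev(2) | reversed so far: 24 -> 2 -> 22
Step 4: curr=14, set curr.next=prev(24) | reversed so far: 14 -> 24 -> 2 -> 22

14 -> 24 -> 2 -> 22 -> None


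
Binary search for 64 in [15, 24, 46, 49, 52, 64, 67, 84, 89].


Step 1: lo=0, hi=8, mid=4, val=52
Step 2: lo=5, hi=8, mid=6, val=67
Step 3: lo=5, hi=5, mid=5, val=64

Found at index 5


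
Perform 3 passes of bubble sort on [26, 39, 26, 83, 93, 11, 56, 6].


Initial: [26, 39, 26, 83, 93, 11, 56, 6]
Pass 1: [26, 26, 39, 83, 11, 56, 6, 93] (4 swaps)
Pass 2: [26, 26, 39, 11, 56, 6, 83, 93] (3 swaps)
Pass 3: [26, 26, 11, 39, 6, 56, 83, 93] (2 swaps)

After 3 passes: [26, 26, 11, 39, 6, 56, 83, 93]


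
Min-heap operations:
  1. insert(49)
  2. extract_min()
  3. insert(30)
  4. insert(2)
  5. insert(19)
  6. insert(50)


insert(49) -> [49]
extract_min()->49, []
insert(30) -> [30]
insert(2) -> [2, 30]
insert(19) -> [2, 30, 19]
insert(50) -> [2, 30, 19, 50]

Final heap: [2, 30, 19, 50]


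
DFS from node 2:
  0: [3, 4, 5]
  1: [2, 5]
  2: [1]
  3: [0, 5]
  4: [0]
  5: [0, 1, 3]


Visit 2, push [1]
Visit 1, push [5]
Visit 5, push [3, 0]
Visit 0, push [4, 3]
Visit 3, push []
Visit 4, push []

DFS order: [2, 1, 5, 0, 3, 4]


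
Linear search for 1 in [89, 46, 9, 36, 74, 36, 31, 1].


i=0: 89!=1
i=1: 46!=1
i=2: 9!=1
i=3: 36!=1
i=4: 74!=1
i=5: 36!=1
i=6: 31!=1
i=7: 1==1 found!

Found at 7, 8 comps


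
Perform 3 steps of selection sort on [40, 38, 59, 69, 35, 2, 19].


Initial: [40, 38, 59, 69, 35, 2, 19]
Step 1: min=2 at 5
  Swap: [2, 38, 59, 69, 35, 40, 19]
Step 2: min=19 at 6
  Swap: [2, 19, 59, 69, 35, 40, 38]
Step 3: min=35 at 4
  Swap: [2, 19, 35, 69, 59, 40, 38]

After 3 steps: [2, 19, 35, 69, 59, 40, 38]


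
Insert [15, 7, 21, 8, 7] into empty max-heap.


Insert 15: [15]
Insert 7: [15, 7]
Insert 21: [21, 7, 15]
Insert 8: [21, 8, 15, 7]
Insert 7: [21, 8, 15, 7, 7]

Final heap: [21, 8, 15, 7, 7]


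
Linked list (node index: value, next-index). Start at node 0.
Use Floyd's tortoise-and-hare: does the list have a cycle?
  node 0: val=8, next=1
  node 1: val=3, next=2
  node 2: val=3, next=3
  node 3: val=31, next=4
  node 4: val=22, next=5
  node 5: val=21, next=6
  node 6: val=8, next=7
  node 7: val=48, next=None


Floyd's tortoise (slow, +1) and hare (fast, +2):
  init: slow=0, fast=0
  step 1: slow=1, fast=2
  step 2: slow=2, fast=4
  step 3: slow=3, fast=6
  step 4: fast 6->7->None, no cycle

Cycle: no


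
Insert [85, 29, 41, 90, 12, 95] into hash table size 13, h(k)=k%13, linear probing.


Insert 85: h=7 -> slot 7
Insert 29: h=3 -> slot 3
Insert 41: h=2 -> slot 2
Insert 90: h=12 -> slot 12
Insert 12: h=12, 1 probes -> slot 0
Insert 95: h=4 -> slot 4

Table: [12, None, 41, 29, 95, None, None, 85, None, None, None, None, 90]


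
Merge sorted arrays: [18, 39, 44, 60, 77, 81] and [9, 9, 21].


Take 9 from B
Take 9 from B
Take 18 from A
Take 21 from B

Merged: [9, 9, 18, 21, 39, 44, 60, 77, 81]


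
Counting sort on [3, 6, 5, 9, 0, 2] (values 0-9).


Input: [3, 6, 5, 9, 0, 2]
Counts: [1, 0, 1, 1, 0, 1, 1, 0, 0, 1]

Sorted: [0, 2, 3, 5, 6, 9]


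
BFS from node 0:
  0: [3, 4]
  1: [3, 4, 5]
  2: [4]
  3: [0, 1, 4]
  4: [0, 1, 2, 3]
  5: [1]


Visit 0, enqueue [3, 4]
Visit 3, enqueue [1]
Visit 4, enqueue [2]
Visit 1, enqueue [5]
Visit 2, enqueue []
Visit 5, enqueue []

BFS order: [0, 3, 4, 1, 2, 5]


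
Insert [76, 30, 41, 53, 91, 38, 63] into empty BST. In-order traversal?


Insert 76: root
Insert 30: L from 76
Insert 41: L from 76 -> R from 30
Insert 53: L from 76 -> R from 30 -> R from 41
Insert 91: R from 76
Insert 38: L from 76 -> R from 30 -> L from 41
Insert 63: L from 76 -> R from 30 -> R from 41 -> R from 53

In-order: [30, 38, 41, 53, 63, 76, 91]


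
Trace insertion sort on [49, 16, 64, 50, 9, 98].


Initial: [49, 16, 64, 50, 9, 98]
Insert 16: [16, 49, 64, 50, 9, 98]
Insert 64: [16, 49, 64, 50, 9, 98]
Insert 50: [16, 49, 50, 64, 9, 98]
Insert 9: [9, 16, 49, 50, 64, 98]
Insert 98: [9, 16, 49, 50, 64, 98]

Sorted: [9, 16, 49, 50, 64, 98]


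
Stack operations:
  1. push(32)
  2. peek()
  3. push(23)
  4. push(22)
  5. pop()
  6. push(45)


push(32) -> [32]
peek()->32
push(23) -> [32, 23]
push(22) -> [32, 23, 22]
pop()->22, [32, 23]
push(45) -> [32, 23, 45]

Final stack: [32, 23, 45]


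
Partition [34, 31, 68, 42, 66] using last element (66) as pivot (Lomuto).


Pivot: 66
  34 <= 66: advance i (no swap)
  31 <= 66: advance i (no swap)
  42 <= 66: swap -> [34, 31, 42, 68, 66]
Place pivot at 3: [34, 31, 42, 66, 68]

Partitioned: [34, 31, 42, 66, 68]


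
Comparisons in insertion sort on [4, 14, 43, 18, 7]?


Algorithm: insertion sort
Input: [4, 14, 43, 18, 7]
Sorted: [4, 7, 14, 18, 43]

8


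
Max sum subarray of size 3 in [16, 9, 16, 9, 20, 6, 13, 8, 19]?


[0:3]: 41
[1:4]: 34
[2:5]: 45
[3:6]: 35
[4:7]: 39
[5:8]: 27
[6:9]: 40

Max: 45 at [2:5]


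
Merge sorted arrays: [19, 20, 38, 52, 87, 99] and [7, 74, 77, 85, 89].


Take 7 from B
Take 19 from A
Take 20 from A
Take 38 from A
Take 52 from A
Take 74 from B
Take 77 from B
Take 85 from B
Take 87 from A
Take 89 from B

Merged: [7, 19, 20, 38, 52, 74, 77, 85, 87, 89, 99]


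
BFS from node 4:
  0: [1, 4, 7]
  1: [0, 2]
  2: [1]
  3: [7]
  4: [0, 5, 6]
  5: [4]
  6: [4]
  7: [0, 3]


Visit 4, enqueue [0, 5, 6]
Visit 0, enqueue [1, 7]
Visit 5, enqueue []
Visit 6, enqueue []
Visit 1, enqueue [2]
Visit 7, enqueue [3]
Visit 2, enqueue []
Visit 3, enqueue []

BFS order: [4, 0, 5, 6, 1, 7, 2, 3]


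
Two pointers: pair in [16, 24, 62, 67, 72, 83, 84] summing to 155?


lo=0(16)+hi=6(84)=100
lo=1(24)+hi=6(84)=108
lo=2(62)+hi=6(84)=146
lo=3(67)+hi=6(84)=151
lo=4(72)+hi=6(84)=156
lo=4(72)+hi=5(83)=155

Yes: 72+83=155


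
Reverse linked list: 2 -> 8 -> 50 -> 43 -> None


Step 1: curr=2, set curr.next=prev(None) | reversed so far: 2
Step 2: curr=8, set curr.next=prev(2) | reversed so far: 8 -> 2
Step 3: curr=50, set curr.next=prev(8) | reversed so far: 50 -> 8 -> 2
Step 4: curr=43, set curr.next=prev(50) | reversed so far: 43 -> 50 -> 8 -> 2

43 -> 50 -> 8 -> 2 -> None


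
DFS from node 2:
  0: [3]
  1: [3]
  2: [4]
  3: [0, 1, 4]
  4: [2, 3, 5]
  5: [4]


Visit 2, push [4]
Visit 4, push [5, 3]
Visit 3, push [1, 0]
Visit 0, push []
Visit 1, push []
Visit 5, push []

DFS order: [2, 4, 3, 0, 1, 5]


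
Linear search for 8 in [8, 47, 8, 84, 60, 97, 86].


i=0: 8==8 found!

Found at 0, 1 comps


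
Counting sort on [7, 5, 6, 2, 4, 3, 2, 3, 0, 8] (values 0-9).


Input: [7, 5, 6, 2, 4, 3, 2, 3, 0, 8]
Counts: [1, 0, 2, 2, 1, 1, 1, 1, 1, 0]

Sorted: [0, 2, 2, 3, 3, 4, 5, 6, 7, 8]


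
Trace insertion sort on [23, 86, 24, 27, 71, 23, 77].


Initial: [23, 86, 24, 27, 71, 23, 77]
Insert 86: [23, 86, 24, 27, 71, 23, 77]
Insert 24: [23, 24, 86, 27, 71, 23, 77]
Insert 27: [23, 24, 27, 86, 71, 23, 77]
Insert 71: [23, 24, 27, 71, 86, 23, 77]
Insert 23: [23, 23, 24, 27, 71, 86, 77]
Insert 77: [23, 23, 24, 27, 71, 77, 86]

Sorted: [23, 23, 24, 27, 71, 77, 86]


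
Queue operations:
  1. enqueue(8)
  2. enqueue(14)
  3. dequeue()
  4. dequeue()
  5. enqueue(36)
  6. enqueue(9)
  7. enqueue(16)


enqueue(8) -> [8]
enqueue(14) -> [8, 14]
dequeue()->8, [14]
dequeue()->14, []
enqueue(36) -> [36]
enqueue(9) -> [36, 9]
enqueue(16) -> [36, 9, 16]

Final queue: [36, 9, 16]


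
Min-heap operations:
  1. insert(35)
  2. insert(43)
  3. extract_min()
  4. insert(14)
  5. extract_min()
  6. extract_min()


insert(35) -> [35]
insert(43) -> [35, 43]
extract_min()->35, [43]
insert(14) -> [14, 43]
extract_min()->14, [43]
extract_min()->43, []

Final heap: []


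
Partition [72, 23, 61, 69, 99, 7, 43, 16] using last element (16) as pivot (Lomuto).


Pivot: 16
  7 <= 16: swap -> [7, 23, 61, 69, 99, 72, 43, 16]
Place pivot at 1: [7, 16, 61, 69, 99, 72, 43, 23]

Partitioned: [7, 16, 61, 69, 99, 72, 43, 23]


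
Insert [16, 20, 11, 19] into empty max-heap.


Insert 16: [16]
Insert 20: [20, 16]
Insert 11: [20, 16, 11]
Insert 19: [20, 19, 11, 16]

Final heap: [20, 19, 11, 16]


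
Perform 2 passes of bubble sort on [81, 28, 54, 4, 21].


Initial: [81, 28, 54, 4, 21]
Pass 1: [28, 54, 4, 21, 81] (4 swaps)
Pass 2: [28, 4, 21, 54, 81] (2 swaps)

After 2 passes: [28, 4, 21, 54, 81]


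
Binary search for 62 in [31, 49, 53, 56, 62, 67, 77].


Step 1: lo=0, hi=6, mid=3, val=56
Step 2: lo=4, hi=6, mid=5, val=67
Step 3: lo=4, hi=4, mid=4, val=62

Found at index 4


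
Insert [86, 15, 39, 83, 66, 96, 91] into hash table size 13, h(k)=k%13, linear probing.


Insert 86: h=8 -> slot 8
Insert 15: h=2 -> slot 2
Insert 39: h=0 -> slot 0
Insert 83: h=5 -> slot 5
Insert 66: h=1 -> slot 1
Insert 96: h=5, 1 probes -> slot 6
Insert 91: h=0, 3 probes -> slot 3

Table: [39, 66, 15, 91, None, 83, 96, None, 86, None, None, None, None]


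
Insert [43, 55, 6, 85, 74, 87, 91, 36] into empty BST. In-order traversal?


Insert 43: root
Insert 55: R from 43
Insert 6: L from 43
Insert 85: R from 43 -> R from 55
Insert 74: R from 43 -> R from 55 -> L from 85
Insert 87: R from 43 -> R from 55 -> R from 85
Insert 91: R from 43 -> R from 55 -> R from 85 -> R from 87
Insert 36: L from 43 -> R from 6

In-order: [6, 36, 43, 55, 74, 85, 87, 91]


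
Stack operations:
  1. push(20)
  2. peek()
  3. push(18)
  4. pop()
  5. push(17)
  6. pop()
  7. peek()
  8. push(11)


push(20) -> [20]
peek()->20
push(18) -> [20, 18]
pop()->18, [20]
push(17) -> [20, 17]
pop()->17, [20]
peek()->20
push(11) -> [20, 11]

Final stack: [20, 11]


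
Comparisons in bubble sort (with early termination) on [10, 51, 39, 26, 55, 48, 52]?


Algorithm: bubble sort (with early termination)
Input: [10, 51, 39, 26, 55, 48, 52]
Sorted: [10, 26, 39, 48, 51, 52, 55]

15


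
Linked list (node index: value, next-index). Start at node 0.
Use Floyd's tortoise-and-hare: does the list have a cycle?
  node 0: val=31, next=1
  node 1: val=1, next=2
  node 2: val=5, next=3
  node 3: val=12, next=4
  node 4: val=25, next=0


Floyd's tortoise (slow, +1) and hare (fast, +2):
  init: slow=0, fast=0
  step 1: slow=1, fast=2
  step 2: slow=2, fast=4
  step 3: slow=3, fast=1
  step 4: slow=4, fast=3
  step 5: slow=0, fast=0
  slow == fast at node 0: cycle detected

Cycle: yes


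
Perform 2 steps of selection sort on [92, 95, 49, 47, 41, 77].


Initial: [92, 95, 49, 47, 41, 77]
Step 1: min=41 at 4
  Swap: [41, 95, 49, 47, 92, 77]
Step 2: min=47 at 3
  Swap: [41, 47, 49, 95, 92, 77]

After 2 steps: [41, 47, 49, 95, 92, 77]


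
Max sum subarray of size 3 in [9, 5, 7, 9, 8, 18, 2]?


[0:3]: 21
[1:4]: 21
[2:5]: 24
[3:6]: 35
[4:7]: 28

Max: 35 at [3:6]


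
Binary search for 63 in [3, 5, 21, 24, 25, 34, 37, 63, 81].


Step 1: lo=0, hi=8, mid=4, val=25
Step 2: lo=5, hi=8, mid=6, val=37
Step 3: lo=7, hi=8, mid=7, val=63

Found at index 7


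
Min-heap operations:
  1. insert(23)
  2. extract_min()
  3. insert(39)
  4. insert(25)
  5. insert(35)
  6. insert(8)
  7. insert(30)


insert(23) -> [23]
extract_min()->23, []
insert(39) -> [39]
insert(25) -> [25, 39]
insert(35) -> [25, 39, 35]
insert(8) -> [8, 25, 35, 39]
insert(30) -> [8, 25, 35, 39, 30]

Final heap: [8, 25, 35, 39, 30]


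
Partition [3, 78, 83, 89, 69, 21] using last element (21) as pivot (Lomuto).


Pivot: 21
  3 <= 21: advance i (no swap)
Place pivot at 1: [3, 21, 83, 89, 69, 78]

Partitioned: [3, 21, 83, 89, 69, 78]


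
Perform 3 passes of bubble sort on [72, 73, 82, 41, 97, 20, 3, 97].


Initial: [72, 73, 82, 41, 97, 20, 3, 97]
Pass 1: [72, 73, 41, 82, 20, 3, 97, 97] (3 swaps)
Pass 2: [72, 41, 73, 20, 3, 82, 97, 97] (3 swaps)
Pass 3: [41, 72, 20, 3, 73, 82, 97, 97] (3 swaps)

After 3 passes: [41, 72, 20, 3, 73, 82, 97, 97]


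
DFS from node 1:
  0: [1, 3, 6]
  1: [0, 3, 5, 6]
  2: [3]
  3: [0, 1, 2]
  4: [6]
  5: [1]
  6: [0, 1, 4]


Visit 1, push [6, 5, 3, 0]
Visit 0, push [6, 3]
Visit 3, push [2]
Visit 2, push []
Visit 6, push [4]
Visit 4, push []
Visit 5, push []

DFS order: [1, 0, 3, 2, 6, 4, 5]


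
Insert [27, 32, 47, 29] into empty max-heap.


Insert 27: [27]
Insert 32: [32, 27]
Insert 47: [47, 27, 32]
Insert 29: [47, 29, 32, 27]

Final heap: [47, 29, 32, 27]


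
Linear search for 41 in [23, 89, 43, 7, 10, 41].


i=0: 23!=41
i=1: 89!=41
i=2: 43!=41
i=3: 7!=41
i=4: 10!=41
i=5: 41==41 found!

Found at 5, 6 comps


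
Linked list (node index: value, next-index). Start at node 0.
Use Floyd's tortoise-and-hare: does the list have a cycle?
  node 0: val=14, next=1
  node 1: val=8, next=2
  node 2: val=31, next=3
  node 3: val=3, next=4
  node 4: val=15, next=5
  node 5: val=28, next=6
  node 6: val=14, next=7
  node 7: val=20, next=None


Floyd's tortoise (slow, +1) and hare (fast, +2):
  init: slow=0, fast=0
  step 1: slow=1, fast=2
  step 2: slow=2, fast=4
  step 3: slow=3, fast=6
  step 4: fast 6->7->None, no cycle

Cycle: no


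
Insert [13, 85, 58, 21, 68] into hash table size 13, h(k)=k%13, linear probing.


Insert 13: h=0 -> slot 0
Insert 85: h=7 -> slot 7
Insert 58: h=6 -> slot 6
Insert 21: h=8 -> slot 8
Insert 68: h=3 -> slot 3

Table: [13, None, None, 68, None, None, 58, 85, 21, None, None, None, None]


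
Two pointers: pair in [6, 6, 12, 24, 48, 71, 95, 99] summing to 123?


lo=0(6)+hi=7(99)=105
lo=1(6)+hi=7(99)=105
lo=2(12)+hi=7(99)=111
lo=3(24)+hi=7(99)=123

Yes: 24+99=123


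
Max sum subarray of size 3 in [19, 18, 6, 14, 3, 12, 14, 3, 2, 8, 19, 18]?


[0:3]: 43
[1:4]: 38
[2:5]: 23
[3:6]: 29
[4:7]: 29
[5:8]: 29
[6:9]: 19
[7:10]: 13
[8:11]: 29
[9:12]: 45

Max: 45 at [9:12]


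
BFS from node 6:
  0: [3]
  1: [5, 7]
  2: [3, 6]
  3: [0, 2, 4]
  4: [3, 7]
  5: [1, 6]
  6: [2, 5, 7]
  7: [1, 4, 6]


Visit 6, enqueue [2, 5, 7]
Visit 2, enqueue [3]
Visit 5, enqueue [1]
Visit 7, enqueue [4]
Visit 3, enqueue [0]
Visit 1, enqueue []
Visit 4, enqueue []
Visit 0, enqueue []

BFS order: [6, 2, 5, 7, 3, 1, 4, 0]


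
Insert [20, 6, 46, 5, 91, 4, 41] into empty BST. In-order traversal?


Insert 20: root
Insert 6: L from 20
Insert 46: R from 20
Insert 5: L from 20 -> L from 6
Insert 91: R from 20 -> R from 46
Insert 4: L from 20 -> L from 6 -> L from 5
Insert 41: R from 20 -> L from 46

In-order: [4, 5, 6, 20, 41, 46, 91]


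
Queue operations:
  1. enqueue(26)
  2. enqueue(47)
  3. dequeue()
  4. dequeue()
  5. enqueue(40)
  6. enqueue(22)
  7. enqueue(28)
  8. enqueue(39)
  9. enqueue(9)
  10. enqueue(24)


enqueue(26) -> [26]
enqueue(47) -> [26, 47]
dequeue()->26, [47]
dequeue()->47, []
enqueue(40) -> [40]
enqueue(22) -> [40, 22]
enqueue(28) -> [40, 22, 28]
enqueue(39) -> [40, 22, 28, 39]
enqueue(9) -> [40, 22, 28, 39, 9]
enqueue(24) -> [40, 22, 28, 39, 9, 24]

Final queue: [40, 22, 28, 39, 9, 24]


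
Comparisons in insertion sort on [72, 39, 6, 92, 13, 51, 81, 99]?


Algorithm: insertion sort
Input: [72, 39, 6, 92, 13, 51, 81, 99]
Sorted: [6, 13, 39, 51, 72, 81, 92, 99]

14


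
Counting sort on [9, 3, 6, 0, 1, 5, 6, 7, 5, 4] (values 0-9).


Input: [9, 3, 6, 0, 1, 5, 6, 7, 5, 4]
Counts: [1, 1, 0, 1, 1, 2, 2, 1, 0, 1]

Sorted: [0, 1, 3, 4, 5, 5, 6, 6, 7, 9]


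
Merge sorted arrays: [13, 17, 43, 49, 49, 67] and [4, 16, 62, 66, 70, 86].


Take 4 from B
Take 13 from A
Take 16 from B
Take 17 from A
Take 43 from A
Take 49 from A
Take 49 from A
Take 62 from B
Take 66 from B
Take 67 from A

Merged: [4, 13, 16, 17, 43, 49, 49, 62, 66, 67, 70, 86]


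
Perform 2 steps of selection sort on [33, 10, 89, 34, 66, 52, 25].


Initial: [33, 10, 89, 34, 66, 52, 25]
Step 1: min=10 at 1
  Swap: [10, 33, 89, 34, 66, 52, 25]
Step 2: min=25 at 6
  Swap: [10, 25, 89, 34, 66, 52, 33]

After 2 steps: [10, 25, 89, 34, 66, 52, 33]


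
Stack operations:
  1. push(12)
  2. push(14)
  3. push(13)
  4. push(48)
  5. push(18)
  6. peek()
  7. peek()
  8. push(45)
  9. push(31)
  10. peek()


push(12) -> [12]
push(14) -> [12, 14]
push(13) -> [12, 14, 13]
push(48) -> [12, 14, 13, 48]
push(18) -> [12, 14, 13, 48, 18]
peek()->18
peek()->18
push(45) -> [12, 14, 13, 48, 18, 45]
push(31) -> [12, 14, 13, 48, 18, 45, 31]
peek()->31

Final stack: [12, 14, 13, 48, 18, 45, 31]


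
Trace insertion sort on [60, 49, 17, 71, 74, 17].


Initial: [60, 49, 17, 71, 74, 17]
Insert 49: [49, 60, 17, 71, 74, 17]
Insert 17: [17, 49, 60, 71, 74, 17]
Insert 71: [17, 49, 60, 71, 74, 17]
Insert 74: [17, 49, 60, 71, 74, 17]
Insert 17: [17, 17, 49, 60, 71, 74]

Sorted: [17, 17, 49, 60, 71, 74]


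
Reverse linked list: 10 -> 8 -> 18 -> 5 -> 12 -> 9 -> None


Step 1: curr=10, set curr.next=prev(None) | reversed so far: 10
Step 2: curr=8, set curr.next=prev(10) | reversed so far: 8 -> 10
Step 3: curr=18, set curr.next=prev(8) | reversed so far: 18 -> 8 -> 10
Step 4: curr=5, set curr.next=prev(18) | reversed so far: 5 -> 18 -> 8 -> 10
Step 5: curr=12, set curr.next=prev(5) | reversed so far: 12 -> 5 -> 18 -> 8 -> 10
Step 6: curr=9, set curr.next=prev(12) | reversed so far: 9 -> 12 -> 5 -> 18 -> 8 -> 10

9 -> 12 -> 5 -> 18 -> 8 -> 10 -> None


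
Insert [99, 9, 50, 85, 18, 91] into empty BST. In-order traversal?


Insert 99: root
Insert 9: L from 99
Insert 50: L from 99 -> R from 9
Insert 85: L from 99 -> R from 9 -> R from 50
Insert 18: L from 99 -> R from 9 -> L from 50
Insert 91: L from 99 -> R from 9 -> R from 50 -> R from 85

In-order: [9, 18, 50, 85, 91, 99]


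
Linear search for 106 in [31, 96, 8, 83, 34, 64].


i=0: 31!=106
i=1: 96!=106
i=2: 8!=106
i=3: 83!=106
i=4: 34!=106
i=5: 64!=106

Not found, 6 comps


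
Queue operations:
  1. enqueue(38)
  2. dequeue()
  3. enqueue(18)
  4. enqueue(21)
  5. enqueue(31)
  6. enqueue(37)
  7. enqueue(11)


enqueue(38) -> [38]
dequeue()->38, []
enqueue(18) -> [18]
enqueue(21) -> [18, 21]
enqueue(31) -> [18, 21, 31]
enqueue(37) -> [18, 21, 31, 37]
enqueue(11) -> [18, 21, 31, 37, 11]

Final queue: [18, 21, 31, 37, 11]


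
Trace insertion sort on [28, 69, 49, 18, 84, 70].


Initial: [28, 69, 49, 18, 84, 70]
Insert 69: [28, 69, 49, 18, 84, 70]
Insert 49: [28, 49, 69, 18, 84, 70]
Insert 18: [18, 28, 49, 69, 84, 70]
Insert 84: [18, 28, 49, 69, 84, 70]
Insert 70: [18, 28, 49, 69, 70, 84]

Sorted: [18, 28, 49, 69, 70, 84]


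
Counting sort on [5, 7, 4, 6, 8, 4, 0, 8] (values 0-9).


Input: [5, 7, 4, 6, 8, 4, 0, 8]
Counts: [1, 0, 0, 0, 2, 1, 1, 1, 2, 0]

Sorted: [0, 4, 4, 5, 6, 7, 8, 8]


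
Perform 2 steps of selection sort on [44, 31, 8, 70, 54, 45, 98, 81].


Initial: [44, 31, 8, 70, 54, 45, 98, 81]
Step 1: min=8 at 2
  Swap: [8, 31, 44, 70, 54, 45, 98, 81]
Step 2: min=31 at 1
  Swap: [8, 31, 44, 70, 54, 45, 98, 81]

After 2 steps: [8, 31, 44, 70, 54, 45, 98, 81]


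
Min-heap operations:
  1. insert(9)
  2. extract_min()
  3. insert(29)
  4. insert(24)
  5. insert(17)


insert(9) -> [9]
extract_min()->9, []
insert(29) -> [29]
insert(24) -> [24, 29]
insert(17) -> [17, 29, 24]

Final heap: [17, 29, 24]


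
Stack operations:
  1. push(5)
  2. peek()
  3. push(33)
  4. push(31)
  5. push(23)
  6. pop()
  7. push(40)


push(5) -> [5]
peek()->5
push(33) -> [5, 33]
push(31) -> [5, 33, 31]
push(23) -> [5, 33, 31, 23]
pop()->23, [5, 33, 31]
push(40) -> [5, 33, 31, 40]

Final stack: [5, 33, 31, 40]


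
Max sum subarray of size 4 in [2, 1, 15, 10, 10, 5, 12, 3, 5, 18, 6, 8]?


[0:4]: 28
[1:5]: 36
[2:6]: 40
[3:7]: 37
[4:8]: 30
[5:9]: 25
[6:10]: 38
[7:11]: 32
[8:12]: 37

Max: 40 at [2:6]


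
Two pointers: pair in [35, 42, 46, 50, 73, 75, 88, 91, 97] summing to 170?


lo=0(35)+hi=8(97)=132
lo=1(42)+hi=8(97)=139
lo=2(46)+hi=8(97)=143
lo=3(50)+hi=8(97)=147
lo=4(73)+hi=8(97)=170

Yes: 73+97=170


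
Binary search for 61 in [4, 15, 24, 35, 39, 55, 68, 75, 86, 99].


Step 1: lo=0, hi=9, mid=4, val=39
Step 2: lo=5, hi=9, mid=7, val=75
Step 3: lo=5, hi=6, mid=5, val=55
Step 4: lo=6, hi=6, mid=6, val=68

Not found


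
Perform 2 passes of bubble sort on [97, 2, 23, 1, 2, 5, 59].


Initial: [97, 2, 23, 1, 2, 5, 59]
Pass 1: [2, 23, 1, 2, 5, 59, 97] (6 swaps)
Pass 2: [2, 1, 2, 5, 23, 59, 97] (3 swaps)

After 2 passes: [2, 1, 2, 5, 23, 59, 97]


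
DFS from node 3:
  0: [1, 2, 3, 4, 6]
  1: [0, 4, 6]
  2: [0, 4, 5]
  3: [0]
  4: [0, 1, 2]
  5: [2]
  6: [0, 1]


Visit 3, push [0]
Visit 0, push [6, 4, 2, 1]
Visit 1, push [6, 4]
Visit 4, push [2]
Visit 2, push [5]
Visit 5, push []
Visit 6, push []

DFS order: [3, 0, 1, 4, 2, 5, 6]


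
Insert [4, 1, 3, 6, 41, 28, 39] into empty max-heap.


Insert 4: [4]
Insert 1: [4, 1]
Insert 3: [4, 1, 3]
Insert 6: [6, 4, 3, 1]
Insert 41: [41, 6, 3, 1, 4]
Insert 28: [41, 6, 28, 1, 4, 3]
Insert 39: [41, 6, 39, 1, 4, 3, 28]

Final heap: [41, 6, 39, 1, 4, 3, 28]


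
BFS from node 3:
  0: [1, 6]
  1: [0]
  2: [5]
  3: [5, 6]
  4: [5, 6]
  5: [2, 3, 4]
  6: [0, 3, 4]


Visit 3, enqueue [5, 6]
Visit 5, enqueue [2, 4]
Visit 6, enqueue [0]
Visit 2, enqueue []
Visit 4, enqueue []
Visit 0, enqueue [1]
Visit 1, enqueue []

BFS order: [3, 5, 6, 2, 4, 0, 1]


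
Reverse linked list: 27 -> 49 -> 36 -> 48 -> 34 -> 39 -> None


Step 1: curr=27, set curr.next=prev(None) | reversed so far: 27
Step 2: curr=49, set curr.next=prev(27) | reversed so far: 49 -> 27
Step 3: curr=36, set curr.next=prev(49) | reversed so far: 36 -> 49 -> 27
Step 4: curr=48, set curr.next=prev(36) | reversed so far: 48 -> 36 -> 49 -> 27
Step 5: curr=34, set curr.next=prev(48) | reversed so far: 34 -> 48 -> 36 -> 49 -> 27
Step 6: curr=39, set curr.next=prev(34) | reversed so far: 39 -> 34 -> 48 -> 36 -> 49 -> 27

39 -> 34 -> 48 -> 36 -> 49 -> 27 -> None


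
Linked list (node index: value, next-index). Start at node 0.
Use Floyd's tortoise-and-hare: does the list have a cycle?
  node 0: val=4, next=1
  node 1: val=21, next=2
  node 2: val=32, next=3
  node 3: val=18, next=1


Floyd's tortoise (slow, +1) and hare (fast, +2):
  init: slow=0, fast=0
  step 1: slow=1, fast=2
  step 2: slow=2, fast=1
  step 3: slow=3, fast=3
  slow == fast at node 3: cycle detected

Cycle: yes


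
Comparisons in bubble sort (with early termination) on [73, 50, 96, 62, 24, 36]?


Algorithm: bubble sort (with early termination)
Input: [73, 50, 96, 62, 24, 36]
Sorted: [24, 36, 50, 62, 73, 96]

15


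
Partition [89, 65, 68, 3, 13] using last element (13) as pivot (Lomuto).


Pivot: 13
  3 <= 13: swap -> [3, 65, 68, 89, 13]
Place pivot at 1: [3, 13, 68, 89, 65]

Partitioned: [3, 13, 68, 89, 65]


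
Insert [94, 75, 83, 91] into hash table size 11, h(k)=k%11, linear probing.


Insert 94: h=6 -> slot 6
Insert 75: h=9 -> slot 9
Insert 83: h=6, 1 probes -> slot 7
Insert 91: h=3 -> slot 3

Table: [None, None, None, 91, None, None, 94, 83, None, 75, None]


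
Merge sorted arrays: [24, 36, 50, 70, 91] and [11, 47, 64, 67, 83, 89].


Take 11 from B
Take 24 from A
Take 36 from A
Take 47 from B
Take 50 from A
Take 64 from B
Take 67 from B
Take 70 from A
Take 83 from B
Take 89 from B

Merged: [11, 24, 36, 47, 50, 64, 67, 70, 83, 89, 91]


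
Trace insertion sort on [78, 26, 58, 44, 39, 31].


Initial: [78, 26, 58, 44, 39, 31]
Insert 26: [26, 78, 58, 44, 39, 31]
Insert 58: [26, 58, 78, 44, 39, 31]
Insert 44: [26, 44, 58, 78, 39, 31]
Insert 39: [26, 39, 44, 58, 78, 31]
Insert 31: [26, 31, 39, 44, 58, 78]

Sorted: [26, 31, 39, 44, 58, 78]


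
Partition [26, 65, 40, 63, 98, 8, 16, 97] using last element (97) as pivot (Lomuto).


Pivot: 97
  26 <= 97: advance i (no swap)
  65 <= 97: advance i (no swap)
  40 <= 97: advance i (no swap)
  63 <= 97: advance i (no swap)
  8 <= 97: swap -> [26, 65, 40, 63, 8, 98, 16, 97]
  16 <= 97: swap -> [26, 65, 40, 63, 8, 16, 98, 97]
Place pivot at 6: [26, 65, 40, 63, 8, 16, 97, 98]

Partitioned: [26, 65, 40, 63, 8, 16, 97, 98]


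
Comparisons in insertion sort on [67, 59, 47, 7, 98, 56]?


Algorithm: insertion sort
Input: [67, 59, 47, 7, 98, 56]
Sorted: [7, 47, 56, 59, 67, 98]

11


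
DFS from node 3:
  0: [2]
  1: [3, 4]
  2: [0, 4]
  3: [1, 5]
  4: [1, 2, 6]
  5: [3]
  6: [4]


Visit 3, push [5, 1]
Visit 1, push [4]
Visit 4, push [6, 2]
Visit 2, push [0]
Visit 0, push []
Visit 6, push []
Visit 5, push []

DFS order: [3, 1, 4, 2, 0, 6, 5]


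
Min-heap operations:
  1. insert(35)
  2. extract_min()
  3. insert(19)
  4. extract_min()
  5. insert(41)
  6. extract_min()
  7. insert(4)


insert(35) -> [35]
extract_min()->35, []
insert(19) -> [19]
extract_min()->19, []
insert(41) -> [41]
extract_min()->41, []
insert(4) -> [4]

Final heap: [4]


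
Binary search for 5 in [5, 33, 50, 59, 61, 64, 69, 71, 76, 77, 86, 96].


Step 1: lo=0, hi=11, mid=5, val=64
Step 2: lo=0, hi=4, mid=2, val=50
Step 3: lo=0, hi=1, mid=0, val=5

Found at index 0


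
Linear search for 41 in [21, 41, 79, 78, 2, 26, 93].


i=0: 21!=41
i=1: 41==41 found!

Found at 1, 2 comps


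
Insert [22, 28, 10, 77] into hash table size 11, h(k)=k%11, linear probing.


Insert 22: h=0 -> slot 0
Insert 28: h=6 -> slot 6
Insert 10: h=10 -> slot 10
Insert 77: h=0, 1 probes -> slot 1

Table: [22, 77, None, None, None, None, 28, None, None, None, 10]


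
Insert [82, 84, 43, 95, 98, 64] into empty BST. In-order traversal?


Insert 82: root
Insert 84: R from 82
Insert 43: L from 82
Insert 95: R from 82 -> R from 84
Insert 98: R from 82 -> R from 84 -> R from 95
Insert 64: L from 82 -> R from 43

In-order: [43, 64, 82, 84, 95, 98]


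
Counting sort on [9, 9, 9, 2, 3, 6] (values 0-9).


Input: [9, 9, 9, 2, 3, 6]
Counts: [0, 0, 1, 1, 0, 0, 1, 0, 0, 3]

Sorted: [2, 3, 6, 9, 9, 9]


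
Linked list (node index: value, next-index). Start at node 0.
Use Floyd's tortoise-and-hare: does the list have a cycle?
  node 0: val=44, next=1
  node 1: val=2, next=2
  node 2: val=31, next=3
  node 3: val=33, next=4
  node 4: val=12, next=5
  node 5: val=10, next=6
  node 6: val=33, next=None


Floyd's tortoise (slow, +1) and hare (fast, +2):
  init: slow=0, fast=0
  step 1: slow=1, fast=2
  step 2: slow=2, fast=4
  step 3: slow=3, fast=6
  step 4: fast -> None, no cycle

Cycle: no


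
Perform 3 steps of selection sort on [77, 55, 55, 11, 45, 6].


Initial: [77, 55, 55, 11, 45, 6]
Step 1: min=6 at 5
  Swap: [6, 55, 55, 11, 45, 77]
Step 2: min=11 at 3
  Swap: [6, 11, 55, 55, 45, 77]
Step 3: min=45 at 4
  Swap: [6, 11, 45, 55, 55, 77]

After 3 steps: [6, 11, 45, 55, 55, 77]


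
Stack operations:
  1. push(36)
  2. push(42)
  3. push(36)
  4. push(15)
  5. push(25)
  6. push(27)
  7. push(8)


push(36) -> [36]
push(42) -> [36, 42]
push(36) -> [36, 42, 36]
push(15) -> [36, 42, 36, 15]
push(25) -> [36, 42, 36, 15, 25]
push(27) -> [36, 42, 36, 15, 25, 27]
push(8) -> [36, 42, 36, 15, 25, 27, 8]

Final stack: [36, 42, 36, 15, 25, 27, 8]


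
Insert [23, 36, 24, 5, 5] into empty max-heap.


Insert 23: [23]
Insert 36: [36, 23]
Insert 24: [36, 23, 24]
Insert 5: [36, 23, 24, 5]
Insert 5: [36, 23, 24, 5, 5]

Final heap: [36, 23, 24, 5, 5]


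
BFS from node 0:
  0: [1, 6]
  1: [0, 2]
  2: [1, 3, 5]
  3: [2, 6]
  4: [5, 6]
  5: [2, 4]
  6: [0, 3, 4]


Visit 0, enqueue [1, 6]
Visit 1, enqueue [2]
Visit 6, enqueue [3, 4]
Visit 2, enqueue [5]
Visit 3, enqueue []
Visit 4, enqueue []
Visit 5, enqueue []

BFS order: [0, 1, 6, 2, 3, 4, 5]


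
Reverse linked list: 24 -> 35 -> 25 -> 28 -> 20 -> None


Step 1: curr=24, set curr.next=prev(None) | reversed so far: 24
Step 2: curr=35, set curr.next=prev(24) | reversed so far: 35 -> 24
Step 3: curr=25, set curr.next=prev(35) | reversed so far: 25 -> 35 -> 24
Step 4: curr=28, set curr.next=prev(25) | reversed so far: 28 -> 25 -> 35 -> 24
Step 5: curr=20, set curr.next=prev(28) | reversed so far: 20 -> 28 -> 25 -> 35 -> 24

20 -> 28 -> 25 -> 35 -> 24 -> None


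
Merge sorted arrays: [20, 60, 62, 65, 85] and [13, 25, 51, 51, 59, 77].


Take 13 from B
Take 20 from A
Take 25 from B
Take 51 from B
Take 51 from B
Take 59 from B
Take 60 from A
Take 62 from A
Take 65 from A
Take 77 from B

Merged: [13, 20, 25, 51, 51, 59, 60, 62, 65, 77, 85]


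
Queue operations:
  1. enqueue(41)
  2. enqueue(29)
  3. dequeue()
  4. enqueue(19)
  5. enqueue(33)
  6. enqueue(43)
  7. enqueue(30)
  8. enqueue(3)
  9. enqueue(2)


enqueue(41) -> [41]
enqueue(29) -> [41, 29]
dequeue()->41, [29]
enqueue(19) -> [29, 19]
enqueue(33) -> [29, 19, 33]
enqueue(43) -> [29, 19, 33, 43]
enqueue(30) -> [29, 19, 33, 43, 30]
enqueue(3) -> [29, 19, 33, 43, 30, 3]
enqueue(2) -> [29, 19, 33, 43, 30, 3, 2]

Final queue: [29, 19, 33, 43, 30, 3, 2]


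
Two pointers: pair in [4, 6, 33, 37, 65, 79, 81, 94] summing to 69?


lo=0(4)+hi=7(94)=98
lo=0(4)+hi=6(81)=85
lo=0(4)+hi=5(79)=83
lo=0(4)+hi=4(65)=69

Yes: 4+65=69


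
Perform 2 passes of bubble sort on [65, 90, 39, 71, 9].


Initial: [65, 90, 39, 71, 9]
Pass 1: [65, 39, 71, 9, 90] (3 swaps)
Pass 2: [39, 65, 9, 71, 90] (2 swaps)

After 2 passes: [39, 65, 9, 71, 90]


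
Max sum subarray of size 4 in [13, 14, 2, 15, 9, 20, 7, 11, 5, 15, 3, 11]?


[0:4]: 44
[1:5]: 40
[2:6]: 46
[3:7]: 51
[4:8]: 47
[5:9]: 43
[6:10]: 38
[7:11]: 34
[8:12]: 34

Max: 51 at [3:7]


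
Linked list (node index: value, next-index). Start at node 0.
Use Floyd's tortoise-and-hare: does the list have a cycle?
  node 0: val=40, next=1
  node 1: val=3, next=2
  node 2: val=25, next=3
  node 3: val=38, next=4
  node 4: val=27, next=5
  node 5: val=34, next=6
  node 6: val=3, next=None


Floyd's tortoise (slow, +1) and hare (fast, +2):
  init: slow=0, fast=0
  step 1: slow=1, fast=2
  step 2: slow=2, fast=4
  step 3: slow=3, fast=6
  step 4: fast -> None, no cycle

Cycle: no


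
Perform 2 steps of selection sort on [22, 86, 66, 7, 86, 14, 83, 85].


Initial: [22, 86, 66, 7, 86, 14, 83, 85]
Step 1: min=7 at 3
  Swap: [7, 86, 66, 22, 86, 14, 83, 85]
Step 2: min=14 at 5
  Swap: [7, 14, 66, 22, 86, 86, 83, 85]

After 2 steps: [7, 14, 66, 22, 86, 86, 83, 85]


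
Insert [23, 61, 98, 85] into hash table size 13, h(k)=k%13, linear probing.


Insert 23: h=10 -> slot 10
Insert 61: h=9 -> slot 9
Insert 98: h=7 -> slot 7
Insert 85: h=7, 1 probes -> slot 8

Table: [None, None, None, None, None, None, None, 98, 85, 61, 23, None, None]


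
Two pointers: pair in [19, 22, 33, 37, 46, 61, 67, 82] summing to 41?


lo=0(19)+hi=7(82)=101
lo=0(19)+hi=6(67)=86
lo=0(19)+hi=5(61)=80
lo=0(19)+hi=4(46)=65
lo=0(19)+hi=3(37)=56
lo=0(19)+hi=2(33)=52
lo=0(19)+hi=1(22)=41

Yes: 19+22=41


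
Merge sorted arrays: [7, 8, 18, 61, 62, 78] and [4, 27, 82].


Take 4 from B
Take 7 from A
Take 8 from A
Take 18 from A
Take 27 from B
Take 61 from A
Take 62 from A
Take 78 from A

Merged: [4, 7, 8, 18, 27, 61, 62, 78, 82]


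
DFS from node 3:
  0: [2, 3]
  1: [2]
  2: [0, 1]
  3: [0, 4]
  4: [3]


Visit 3, push [4, 0]
Visit 0, push [2]
Visit 2, push [1]
Visit 1, push []
Visit 4, push []

DFS order: [3, 0, 2, 1, 4]


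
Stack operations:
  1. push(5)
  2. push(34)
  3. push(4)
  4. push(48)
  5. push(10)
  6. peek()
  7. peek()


push(5) -> [5]
push(34) -> [5, 34]
push(4) -> [5, 34, 4]
push(48) -> [5, 34, 4, 48]
push(10) -> [5, 34, 4, 48, 10]
peek()->10
peek()->10

Final stack: [5, 34, 4, 48, 10]


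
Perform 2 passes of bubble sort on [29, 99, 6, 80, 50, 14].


Initial: [29, 99, 6, 80, 50, 14]
Pass 1: [29, 6, 80, 50, 14, 99] (4 swaps)
Pass 2: [6, 29, 50, 14, 80, 99] (3 swaps)

After 2 passes: [6, 29, 50, 14, 80, 99]


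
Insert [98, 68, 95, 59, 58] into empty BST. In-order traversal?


Insert 98: root
Insert 68: L from 98
Insert 95: L from 98 -> R from 68
Insert 59: L from 98 -> L from 68
Insert 58: L from 98 -> L from 68 -> L from 59

In-order: [58, 59, 68, 95, 98]


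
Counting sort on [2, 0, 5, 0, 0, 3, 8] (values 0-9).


Input: [2, 0, 5, 0, 0, 3, 8]
Counts: [3, 0, 1, 1, 0, 1, 0, 0, 1, 0]

Sorted: [0, 0, 0, 2, 3, 5, 8]


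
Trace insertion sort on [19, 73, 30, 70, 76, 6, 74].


Initial: [19, 73, 30, 70, 76, 6, 74]
Insert 73: [19, 73, 30, 70, 76, 6, 74]
Insert 30: [19, 30, 73, 70, 76, 6, 74]
Insert 70: [19, 30, 70, 73, 76, 6, 74]
Insert 76: [19, 30, 70, 73, 76, 6, 74]
Insert 6: [6, 19, 30, 70, 73, 76, 74]
Insert 74: [6, 19, 30, 70, 73, 74, 76]

Sorted: [6, 19, 30, 70, 73, 74, 76]


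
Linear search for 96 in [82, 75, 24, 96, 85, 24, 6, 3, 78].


i=0: 82!=96
i=1: 75!=96
i=2: 24!=96
i=3: 96==96 found!

Found at 3, 4 comps


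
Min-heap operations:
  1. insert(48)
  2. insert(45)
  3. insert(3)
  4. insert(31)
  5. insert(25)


insert(48) -> [48]
insert(45) -> [45, 48]
insert(3) -> [3, 48, 45]
insert(31) -> [3, 31, 45, 48]
insert(25) -> [3, 25, 45, 48, 31]

Final heap: [3, 25, 45, 48, 31]


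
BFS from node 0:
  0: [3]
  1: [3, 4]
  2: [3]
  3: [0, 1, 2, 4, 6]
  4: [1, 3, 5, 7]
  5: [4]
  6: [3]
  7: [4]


Visit 0, enqueue [3]
Visit 3, enqueue [1, 2, 4, 6]
Visit 1, enqueue []
Visit 2, enqueue []
Visit 4, enqueue [5, 7]
Visit 6, enqueue []
Visit 5, enqueue []
Visit 7, enqueue []

BFS order: [0, 3, 1, 2, 4, 6, 5, 7]


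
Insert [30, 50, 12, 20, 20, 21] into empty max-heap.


Insert 30: [30]
Insert 50: [50, 30]
Insert 12: [50, 30, 12]
Insert 20: [50, 30, 12, 20]
Insert 20: [50, 30, 12, 20, 20]
Insert 21: [50, 30, 21, 20, 20, 12]

Final heap: [50, 30, 21, 20, 20, 12]


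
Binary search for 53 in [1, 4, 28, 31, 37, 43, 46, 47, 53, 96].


Step 1: lo=0, hi=9, mid=4, val=37
Step 2: lo=5, hi=9, mid=7, val=47
Step 3: lo=8, hi=9, mid=8, val=53

Found at index 8


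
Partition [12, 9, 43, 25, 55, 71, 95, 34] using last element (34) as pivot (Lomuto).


Pivot: 34
  12 <= 34: advance i (no swap)
  9 <= 34: advance i (no swap)
  25 <= 34: swap -> [12, 9, 25, 43, 55, 71, 95, 34]
Place pivot at 3: [12, 9, 25, 34, 55, 71, 95, 43]

Partitioned: [12, 9, 25, 34, 55, 71, 95, 43]


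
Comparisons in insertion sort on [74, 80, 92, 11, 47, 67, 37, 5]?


Algorithm: insertion sort
Input: [74, 80, 92, 11, 47, 67, 37, 5]
Sorted: [5, 11, 37, 47, 67, 74, 80, 92]

26


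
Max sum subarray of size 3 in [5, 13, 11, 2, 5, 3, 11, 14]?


[0:3]: 29
[1:4]: 26
[2:5]: 18
[3:6]: 10
[4:7]: 19
[5:8]: 28

Max: 29 at [0:3]


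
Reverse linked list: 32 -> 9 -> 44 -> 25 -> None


Step 1: curr=32, set curr.next=prev(None) | reversed so far: 32
Step 2: curr=9, set curr.next=prev(32) | reversed so far: 9 -> 32
Step 3: curr=44, set curr.next=prev(9) | reversed so far: 44 -> 9 -> 32
Step 4: curr=25, set curr.next=prev(44) | reversed so far: 25 -> 44 -> 9 -> 32

25 -> 44 -> 9 -> 32 -> None


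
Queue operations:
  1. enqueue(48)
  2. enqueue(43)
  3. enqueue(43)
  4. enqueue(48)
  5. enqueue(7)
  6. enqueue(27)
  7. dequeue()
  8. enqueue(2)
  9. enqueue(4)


enqueue(48) -> [48]
enqueue(43) -> [48, 43]
enqueue(43) -> [48, 43, 43]
enqueue(48) -> [48, 43, 43, 48]
enqueue(7) -> [48, 43, 43, 48, 7]
enqueue(27) -> [48, 43, 43, 48, 7, 27]
dequeue()->48, [43, 43, 48, 7, 27]
enqueue(2) -> [43, 43, 48, 7, 27, 2]
enqueue(4) -> [43, 43, 48, 7, 27, 2, 4]

Final queue: [43, 43, 48, 7, 27, 2, 4]


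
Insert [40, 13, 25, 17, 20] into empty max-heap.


Insert 40: [40]
Insert 13: [40, 13]
Insert 25: [40, 13, 25]
Insert 17: [40, 17, 25, 13]
Insert 20: [40, 20, 25, 13, 17]

Final heap: [40, 20, 25, 13, 17]


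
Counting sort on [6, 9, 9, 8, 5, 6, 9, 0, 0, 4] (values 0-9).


Input: [6, 9, 9, 8, 5, 6, 9, 0, 0, 4]
Counts: [2, 0, 0, 0, 1, 1, 2, 0, 1, 3]

Sorted: [0, 0, 4, 5, 6, 6, 8, 9, 9, 9]


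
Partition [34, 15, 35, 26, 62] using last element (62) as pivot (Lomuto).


Pivot: 62
  34 <= 62: advance i (no swap)
  15 <= 62: advance i (no swap)
  35 <= 62: advance i (no swap)
  26 <= 62: advance i (no swap)
Place pivot at 4: [34, 15, 35, 26, 62]

Partitioned: [34, 15, 35, 26, 62]


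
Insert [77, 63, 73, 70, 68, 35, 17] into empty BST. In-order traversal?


Insert 77: root
Insert 63: L from 77
Insert 73: L from 77 -> R from 63
Insert 70: L from 77 -> R from 63 -> L from 73
Insert 68: L from 77 -> R from 63 -> L from 73 -> L from 70
Insert 35: L from 77 -> L from 63
Insert 17: L from 77 -> L from 63 -> L from 35

In-order: [17, 35, 63, 68, 70, 73, 77]


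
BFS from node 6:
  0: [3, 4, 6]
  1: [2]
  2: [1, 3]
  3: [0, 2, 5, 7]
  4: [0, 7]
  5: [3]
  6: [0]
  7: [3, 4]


Visit 6, enqueue [0]
Visit 0, enqueue [3, 4]
Visit 3, enqueue [2, 5, 7]
Visit 4, enqueue []
Visit 2, enqueue [1]
Visit 5, enqueue []
Visit 7, enqueue []
Visit 1, enqueue []

BFS order: [6, 0, 3, 4, 2, 5, 7, 1]


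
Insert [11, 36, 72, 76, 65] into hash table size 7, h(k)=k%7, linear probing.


Insert 11: h=4 -> slot 4
Insert 36: h=1 -> slot 1
Insert 72: h=2 -> slot 2
Insert 76: h=6 -> slot 6
Insert 65: h=2, 1 probes -> slot 3

Table: [None, 36, 72, 65, 11, None, 76]


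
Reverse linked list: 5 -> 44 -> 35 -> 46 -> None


Step 1: curr=5, set curr.next=prev(None) | reversed so far: 5
Step 2: curr=44, set curr.next=prev(5) | reversed so far: 44 -> 5
Step 3: curr=35, set curr.next=prev(44) | reversed so far: 35 -> 44 -> 5
Step 4: curr=46, set curr.next=prev(35) | reversed so far: 46 -> 35 -> 44 -> 5

46 -> 35 -> 44 -> 5 -> None


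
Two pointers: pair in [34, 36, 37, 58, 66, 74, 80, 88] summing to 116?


lo=0(34)+hi=7(88)=122
lo=0(34)+hi=6(80)=114
lo=1(36)+hi=6(80)=116

Yes: 36+80=116


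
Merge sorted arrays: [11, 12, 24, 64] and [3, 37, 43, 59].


Take 3 from B
Take 11 from A
Take 12 from A
Take 24 from A
Take 37 from B
Take 43 from B
Take 59 from B

Merged: [3, 11, 12, 24, 37, 43, 59, 64]


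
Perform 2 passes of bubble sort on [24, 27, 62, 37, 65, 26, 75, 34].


Initial: [24, 27, 62, 37, 65, 26, 75, 34]
Pass 1: [24, 27, 37, 62, 26, 65, 34, 75] (3 swaps)
Pass 2: [24, 27, 37, 26, 62, 34, 65, 75] (2 swaps)

After 2 passes: [24, 27, 37, 26, 62, 34, 65, 75]


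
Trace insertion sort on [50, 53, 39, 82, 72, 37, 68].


Initial: [50, 53, 39, 82, 72, 37, 68]
Insert 53: [50, 53, 39, 82, 72, 37, 68]
Insert 39: [39, 50, 53, 82, 72, 37, 68]
Insert 82: [39, 50, 53, 82, 72, 37, 68]
Insert 72: [39, 50, 53, 72, 82, 37, 68]
Insert 37: [37, 39, 50, 53, 72, 82, 68]
Insert 68: [37, 39, 50, 53, 68, 72, 82]

Sorted: [37, 39, 50, 53, 68, 72, 82]


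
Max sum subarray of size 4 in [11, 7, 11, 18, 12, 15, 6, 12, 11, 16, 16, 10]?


[0:4]: 47
[1:5]: 48
[2:6]: 56
[3:7]: 51
[4:8]: 45
[5:9]: 44
[6:10]: 45
[7:11]: 55
[8:12]: 53

Max: 56 at [2:6]


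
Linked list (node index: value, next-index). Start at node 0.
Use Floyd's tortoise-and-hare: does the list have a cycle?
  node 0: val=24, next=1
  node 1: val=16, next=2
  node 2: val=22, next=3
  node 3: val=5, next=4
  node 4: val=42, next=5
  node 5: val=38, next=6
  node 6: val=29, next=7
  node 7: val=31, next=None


Floyd's tortoise (slow, +1) and hare (fast, +2):
  init: slow=0, fast=0
  step 1: slow=1, fast=2
  step 2: slow=2, fast=4
  step 3: slow=3, fast=6
  step 4: fast 6->7->None, no cycle

Cycle: no


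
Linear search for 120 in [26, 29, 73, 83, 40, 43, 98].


i=0: 26!=120
i=1: 29!=120
i=2: 73!=120
i=3: 83!=120
i=4: 40!=120
i=5: 43!=120
i=6: 98!=120

Not found, 7 comps


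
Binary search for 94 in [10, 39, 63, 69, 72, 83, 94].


Step 1: lo=0, hi=6, mid=3, val=69
Step 2: lo=4, hi=6, mid=5, val=83
Step 3: lo=6, hi=6, mid=6, val=94

Found at index 6


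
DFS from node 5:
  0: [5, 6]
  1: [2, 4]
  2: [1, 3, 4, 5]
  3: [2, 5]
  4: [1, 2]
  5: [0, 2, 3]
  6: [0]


Visit 5, push [3, 2, 0]
Visit 0, push [6]
Visit 6, push []
Visit 2, push [4, 3, 1]
Visit 1, push [4]
Visit 4, push []
Visit 3, push []

DFS order: [5, 0, 6, 2, 1, 4, 3]
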